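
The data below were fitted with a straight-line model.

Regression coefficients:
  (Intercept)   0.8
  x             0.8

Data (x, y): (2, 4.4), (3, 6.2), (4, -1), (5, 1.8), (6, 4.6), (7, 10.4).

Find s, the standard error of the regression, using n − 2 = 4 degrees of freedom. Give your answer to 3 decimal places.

x=2: ŷ = 0.8 + 0.8·2 = 2.4; e = 4.4 − 2.4 = 2
x=3: ŷ = 0.8 + 0.8·3 = 3.2; e = 6.2 − 3.2 = 3
x=4: ŷ = 0.8 + 0.8·4 = 4; e = -1 − 4 = -5
x=5: ŷ = 0.8 + 0.8·5 = 4.8; e = 1.8 − 4.8 = -3
x=6: ŷ = 0.8 + 0.8·6 = 5.6; e = 4.6 − 5.6 = -1
x=7: ŷ = 0.8 + 0.8·7 = 6.4; e = 10.4 − 6.4 = 4
SSE = 4 + 9 + 25 + 9 + 1 + 16 = 64
s = √(64/4) = √16 ≈ 4.000

s = 4.000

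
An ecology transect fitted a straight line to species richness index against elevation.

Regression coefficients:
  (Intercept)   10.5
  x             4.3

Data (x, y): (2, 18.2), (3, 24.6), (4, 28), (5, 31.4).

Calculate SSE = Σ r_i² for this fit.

SSE = 2.7

x=2: ŷ = 10.5 + 4.3·2 = 19.1; r = 18.2 − 19.1 = -0.9
x=3: ŷ = 10.5 + 4.3·3 = 23.4; r = 24.6 − 23.4 = 1.2
x=4: ŷ = 10.5 + 4.3·4 = 27.7; r = 28 − 27.7 = 0.3
x=5: ŷ = 10.5 + 4.3·5 = 32; r = 31.4 − 32 = -0.6
SSE = 0.81 + 1.44 + 0.09 + 0.36 = 2.7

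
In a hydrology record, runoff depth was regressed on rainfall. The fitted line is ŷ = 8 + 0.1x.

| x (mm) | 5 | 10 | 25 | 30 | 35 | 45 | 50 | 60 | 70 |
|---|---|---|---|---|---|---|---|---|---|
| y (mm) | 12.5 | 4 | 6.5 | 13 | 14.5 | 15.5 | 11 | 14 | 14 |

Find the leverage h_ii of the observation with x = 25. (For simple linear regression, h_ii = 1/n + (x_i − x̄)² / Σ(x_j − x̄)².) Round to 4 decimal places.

x̄ = (5 + 10 + 25 + 30 + 35 + 45 + 50 + 60 + 70)/9 = 36.6667
Σ(x − x̄)² = 1002.78 + 711.111 + 136.111 + 44.4444 + 2.77778 + 69.4444 + 177.778 + 544.444 + 1111.11 = 3800
h = 1/9 + (-11.6667)²/3800 = 0.111111 + 0.0358187 = 0.1469

h = 0.1469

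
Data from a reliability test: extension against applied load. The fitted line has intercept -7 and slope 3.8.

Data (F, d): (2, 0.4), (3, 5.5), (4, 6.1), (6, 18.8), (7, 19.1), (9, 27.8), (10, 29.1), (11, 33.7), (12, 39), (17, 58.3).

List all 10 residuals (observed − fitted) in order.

F=2: d̂ = -7 + 3.8·2 = 0.6; r = 0.4 − 0.6 = -0.2
F=3: d̂ = -7 + 3.8·3 = 4.4; r = 5.5 − 4.4 = 1.1
F=4: d̂ = -7 + 3.8·4 = 8.2; r = 6.1 − 8.2 = -2.1
F=6: d̂ = -7 + 3.8·6 = 15.8; r = 18.8 − 15.8 = 3
F=7: d̂ = -7 + 3.8·7 = 19.6; r = 19.1 − 19.6 = -0.5
F=9: d̂ = -7 + 3.8·9 = 27.2; r = 27.8 − 27.2 = 0.6
F=10: d̂ = -7 + 3.8·10 = 31; r = 29.1 − 31 = -1.9
F=11: d̂ = -7 + 3.8·11 = 34.8; r = 33.7 − 34.8 = -1.1
F=12: d̂ = -7 + 3.8·12 = 38.6; r = 39 − 38.6 = 0.4
F=17: d̂ = -7 + 3.8·17 = 57.6; r = 58.3 − 57.6 = 0.7

-0.2, 1.1, -2.1, 3, -0.5, 0.6, -1.9, -1.1, 0.4, 0.7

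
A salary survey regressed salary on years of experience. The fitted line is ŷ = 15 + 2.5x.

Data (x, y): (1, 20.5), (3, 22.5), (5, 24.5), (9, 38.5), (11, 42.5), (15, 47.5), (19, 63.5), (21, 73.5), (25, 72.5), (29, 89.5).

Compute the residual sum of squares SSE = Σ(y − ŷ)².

SSE = 110

x=1: ŷ = 15 + 2.5·1 = 17.5; e = 20.5 − 17.5 = 3
x=3: ŷ = 15 + 2.5·3 = 22.5; e = 22.5 − 22.5 = 0
x=5: ŷ = 15 + 2.5·5 = 27.5; e = 24.5 − 27.5 = -3
x=9: ŷ = 15 + 2.5·9 = 37.5; e = 38.5 − 37.5 = 1
x=11: ŷ = 15 + 2.5·11 = 42.5; e = 42.5 − 42.5 = 0
x=15: ŷ = 15 + 2.5·15 = 52.5; e = 47.5 − 52.5 = -5
x=19: ŷ = 15 + 2.5·19 = 62.5; e = 63.5 − 62.5 = 1
x=21: ŷ = 15 + 2.5·21 = 67.5; e = 73.5 − 67.5 = 6
x=25: ŷ = 15 + 2.5·25 = 77.5; e = 72.5 − 77.5 = -5
x=29: ŷ = 15 + 2.5·29 = 87.5; e = 89.5 − 87.5 = 2
SSE = 9 + 0 + 9 + 1 + 0 + 25 + 1 + 36 + 25 + 4 = 110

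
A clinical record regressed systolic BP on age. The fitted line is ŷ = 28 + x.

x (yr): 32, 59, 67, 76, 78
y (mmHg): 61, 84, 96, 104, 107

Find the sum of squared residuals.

SSE = 12

x=32: ŷ = 28 + 32 = 60; e = 61 − 60 = 1
x=59: ŷ = 28 + 59 = 87; e = 84 − 87 = -3
x=67: ŷ = 28 + 67 = 95; e = 96 − 95 = 1
x=76: ŷ = 28 + 76 = 104; e = 104 − 104 = 0
x=78: ŷ = 28 + 78 = 106; e = 107 − 106 = 1
SSE = 1 + 9 + 1 + 0 + 1 = 12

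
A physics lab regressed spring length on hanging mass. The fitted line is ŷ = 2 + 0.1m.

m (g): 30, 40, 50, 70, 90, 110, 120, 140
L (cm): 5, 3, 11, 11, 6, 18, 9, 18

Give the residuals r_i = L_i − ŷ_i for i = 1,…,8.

m=30: ŷ = 2 + 0.1·30 = 5; r = 5 − 5 = 0
m=40: ŷ = 2 + 0.1·40 = 6; r = 3 − 6 = -3
m=50: ŷ = 2 + 0.1·50 = 7; r = 11 − 7 = 4
m=70: ŷ = 2 + 0.1·70 = 9; r = 11 − 9 = 2
m=90: ŷ = 2 + 0.1·90 = 11; r = 6 − 11 = -5
m=110: ŷ = 2 + 0.1·110 = 13; r = 18 − 13 = 5
m=120: ŷ = 2 + 0.1·120 = 14; r = 9 − 14 = -5
m=140: ŷ = 2 + 0.1·140 = 16; r = 18 − 16 = 2

0, -3, 4, 2, -5, 5, -5, 2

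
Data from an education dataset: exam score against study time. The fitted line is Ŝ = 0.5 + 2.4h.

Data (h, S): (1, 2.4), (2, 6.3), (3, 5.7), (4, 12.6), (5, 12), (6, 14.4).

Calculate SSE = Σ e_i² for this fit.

SSE = 12

h=1: Ŝ = 0.5 + 2.4·1 = 2.9; e = 2.4 − 2.9 = -0.5
h=2: Ŝ = 0.5 + 2.4·2 = 5.3; e = 6.3 − 5.3 = 1
h=3: Ŝ = 0.5 + 2.4·3 = 7.7; e = 5.7 − 7.7 = -2
h=4: Ŝ = 0.5 + 2.4·4 = 10.1; e = 12.6 − 10.1 = 2.5
h=5: Ŝ = 0.5 + 2.4·5 = 12.5; e = 12 − 12.5 = -0.5
h=6: Ŝ = 0.5 + 2.4·6 = 14.9; e = 14.4 − 14.9 = -0.5
SSE = 0.25 + 1 + 4 + 6.25 + 0.25 + 0.25 = 12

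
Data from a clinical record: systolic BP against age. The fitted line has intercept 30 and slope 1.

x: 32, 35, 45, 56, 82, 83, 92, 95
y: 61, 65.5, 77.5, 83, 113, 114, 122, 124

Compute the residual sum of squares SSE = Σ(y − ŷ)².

x=32: ŷ = 30 + 32 = 62; r = 61 − 62 = -1
x=35: ŷ = 30 + 35 = 65; r = 65.5 − 65 = 0.5
x=45: ŷ = 30 + 45 = 75; r = 77.5 − 75 = 2.5
x=56: ŷ = 30 + 56 = 86; r = 83 − 86 = -3
x=82: ŷ = 30 + 82 = 112; r = 113 − 112 = 1
x=83: ŷ = 30 + 83 = 113; r = 114 − 113 = 1
x=92: ŷ = 30 + 92 = 122; r = 122 − 122 = 0
x=95: ŷ = 30 + 95 = 125; r = 124 − 125 = -1
SSE = 1 + 0.25 + 6.25 + 9 + 1 + 1 + 0 + 1 = 19.5

SSE = 19.5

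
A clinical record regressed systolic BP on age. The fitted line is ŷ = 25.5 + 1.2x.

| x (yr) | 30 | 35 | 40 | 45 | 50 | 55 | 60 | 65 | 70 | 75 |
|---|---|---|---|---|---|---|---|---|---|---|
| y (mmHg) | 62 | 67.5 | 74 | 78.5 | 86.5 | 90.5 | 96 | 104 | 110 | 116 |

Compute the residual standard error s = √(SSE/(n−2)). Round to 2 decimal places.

x=30: ŷ = 25.5 + 1.2·30 = 61.5; r = 62 − 61.5 = 0.5
x=35: ŷ = 25.5 + 1.2·35 = 67.5; r = 67.5 − 67.5 = 0
x=40: ŷ = 25.5 + 1.2·40 = 73.5; r = 74 − 73.5 = 0.5
x=45: ŷ = 25.5 + 1.2·45 = 79.5; r = 78.5 − 79.5 = -1
x=50: ŷ = 25.5 + 1.2·50 = 85.5; r = 86.5 − 85.5 = 1
x=55: ŷ = 25.5 + 1.2·55 = 91.5; r = 90.5 − 91.5 = -1
x=60: ŷ = 25.5 + 1.2·60 = 97.5; r = 96 − 97.5 = -1.5
x=65: ŷ = 25.5 + 1.2·65 = 103.5; r = 104 − 103.5 = 0.5
x=70: ŷ = 25.5 + 1.2·70 = 109.5; r = 110 − 109.5 = 0.5
x=75: ŷ = 25.5 + 1.2·75 = 115.5; r = 116 − 115.5 = 0.5
SSE = 0.25 + 0 + 0.25 + 1 + 1 + 1 + 2.25 + 0.25 + 0.25 + 0.25 = 6.5
s = √(6.5/8) = √0.8125 ≈ 0.90

s = 0.90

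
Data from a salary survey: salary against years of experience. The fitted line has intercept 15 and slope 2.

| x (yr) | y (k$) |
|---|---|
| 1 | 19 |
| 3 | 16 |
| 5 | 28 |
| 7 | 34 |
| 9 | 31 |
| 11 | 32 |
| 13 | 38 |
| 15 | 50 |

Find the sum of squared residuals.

x=1: ŷ = 15 + 2·1 = 17; r = 19 − 17 = 2
x=3: ŷ = 15 + 2·3 = 21; r = 16 − 21 = -5
x=5: ŷ = 15 + 2·5 = 25; r = 28 − 25 = 3
x=7: ŷ = 15 + 2·7 = 29; r = 34 − 29 = 5
x=9: ŷ = 15 + 2·9 = 33; r = 31 − 33 = -2
x=11: ŷ = 15 + 2·11 = 37; r = 32 − 37 = -5
x=13: ŷ = 15 + 2·13 = 41; r = 38 − 41 = -3
x=15: ŷ = 15 + 2·15 = 45; r = 50 − 45 = 5
SSE = 4 + 25 + 9 + 25 + 4 + 25 + 9 + 25 = 126

SSE = 126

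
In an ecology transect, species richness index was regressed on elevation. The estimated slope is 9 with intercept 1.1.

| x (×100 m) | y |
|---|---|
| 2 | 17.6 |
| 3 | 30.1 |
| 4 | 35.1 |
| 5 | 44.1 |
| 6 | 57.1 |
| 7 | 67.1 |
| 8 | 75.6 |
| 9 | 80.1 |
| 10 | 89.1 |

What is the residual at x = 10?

e = -2

ŷ = 1.1 + 9·10 = 91.1
e = 89.1 − 91.1 = -2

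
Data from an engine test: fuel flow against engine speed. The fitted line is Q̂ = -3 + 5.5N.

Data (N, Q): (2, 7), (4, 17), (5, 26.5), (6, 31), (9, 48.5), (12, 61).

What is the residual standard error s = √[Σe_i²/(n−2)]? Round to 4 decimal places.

N=2: Q̂ = -3 + 5.5·2 = 8; e = 7 − 8 = -1
N=4: Q̂ = -3 + 5.5·4 = 19; e = 17 − 19 = -2
N=5: Q̂ = -3 + 5.5·5 = 24.5; e = 26.5 − 24.5 = 2
N=6: Q̂ = -3 + 5.5·6 = 30; e = 31 − 30 = 1
N=9: Q̂ = -3 + 5.5·9 = 46.5; e = 48.5 − 46.5 = 2
N=12: Q̂ = -3 + 5.5·12 = 63; e = 61 − 63 = -2
SSE = 1 + 4 + 4 + 1 + 4 + 4 = 18
s = √(18/4) = √4.5 ≈ 2.1213

s = 2.1213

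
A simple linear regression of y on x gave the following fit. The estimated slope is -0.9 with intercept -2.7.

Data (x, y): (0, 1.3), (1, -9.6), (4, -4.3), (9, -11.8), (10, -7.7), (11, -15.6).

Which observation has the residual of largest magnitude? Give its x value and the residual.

x=0: ŷ = -2.7 − 0.9·0 = -2.7; r = 1.3 − (-2.7) = 4
x=1: ŷ = -2.7 − 0.9·1 = -3.6; r = -9.6 − (-3.6) = -6
x=4: ŷ = -2.7 − 0.9·4 = -6.3; r = -4.3 − (-6.3) = 2
x=9: ŷ = -2.7 − 0.9·9 = -10.8; r = -11.8 − (-10.8) = -1
x=10: ŷ = -2.7 − 0.9·10 = -11.7; r = -7.7 − (-11.7) = 4
x=11: ŷ = -2.7 − 0.9·11 = -12.6; r = -15.6 − (-12.6) = -3
Largest |r| is 6 at x = 1, residual -6.

x = 1, r = -6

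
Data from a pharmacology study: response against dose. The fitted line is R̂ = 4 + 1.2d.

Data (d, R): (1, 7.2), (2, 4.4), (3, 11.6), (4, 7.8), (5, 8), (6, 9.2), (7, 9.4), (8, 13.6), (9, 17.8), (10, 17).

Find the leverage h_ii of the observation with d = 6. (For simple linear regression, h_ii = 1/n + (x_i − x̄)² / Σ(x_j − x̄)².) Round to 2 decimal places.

d̄ = (1 + 2 + 3 + 4 + 5 + 6 + 7 + 8 + 9 + 10)/10 = 5.5
Σ(d − d̄)² = 20.25 + 12.25 + 6.25 + 2.25 + 0.25 + 0.25 + 2.25 + 6.25 + 12.25 + 20.25 = 82.5
h = 1/10 + (0.5)²/82.5 = 0.1 + 0.0030303 = 0.10

h = 0.10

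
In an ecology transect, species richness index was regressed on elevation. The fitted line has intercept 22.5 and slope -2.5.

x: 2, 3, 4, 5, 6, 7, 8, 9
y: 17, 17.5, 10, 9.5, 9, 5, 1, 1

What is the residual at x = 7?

r = 0

ŷ = 22.5 − 2.5·7 = 5
r = 5 − 5 = 0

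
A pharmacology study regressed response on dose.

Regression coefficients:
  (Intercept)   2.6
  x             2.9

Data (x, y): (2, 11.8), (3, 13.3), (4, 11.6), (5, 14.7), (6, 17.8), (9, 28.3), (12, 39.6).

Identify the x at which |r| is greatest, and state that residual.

x=2: ŷ = 2.6 + 2.9·2 = 8.4; r = 11.8 − 8.4 = 3.4
x=3: ŷ = 2.6 + 2.9·3 = 11.3; r = 13.3 − 11.3 = 2
x=4: ŷ = 2.6 + 2.9·4 = 14.2; r = 11.6 − 14.2 = -2.6
x=5: ŷ = 2.6 + 2.9·5 = 17.1; r = 14.7 − 17.1 = -2.4
x=6: ŷ = 2.6 + 2.9·6 = 20; r = 17.8 − 20 = -2.2
x=9: ŷ = 2.6 + 2.9·9 = 28.7; r = 28.3 − 28.7 = -0.4
x=12: ŷ = 2.6 + 2.9·12 = 37.4; r = 39.6 − 37.4 = 2.2
Largest |r| is 3.4 at x = 2, residual 3.4.

x = 2, r = 3.4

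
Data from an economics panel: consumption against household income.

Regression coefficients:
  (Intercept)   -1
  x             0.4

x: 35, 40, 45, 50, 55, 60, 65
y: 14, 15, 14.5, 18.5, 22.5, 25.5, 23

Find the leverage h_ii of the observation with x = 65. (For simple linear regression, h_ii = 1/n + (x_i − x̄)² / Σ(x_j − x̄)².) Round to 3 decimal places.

x̄ = (35 + 40 + 45 + 50 + 55 + 60 + 65)/7 = 50
Σ(x − x̄)² = 225 + 100 + 25 + 0 + 25 + 100 + 225 = 700
h = 1/7 + (15)²/700 = 0.142857 + 0.321429 = 0.464

h = 0.464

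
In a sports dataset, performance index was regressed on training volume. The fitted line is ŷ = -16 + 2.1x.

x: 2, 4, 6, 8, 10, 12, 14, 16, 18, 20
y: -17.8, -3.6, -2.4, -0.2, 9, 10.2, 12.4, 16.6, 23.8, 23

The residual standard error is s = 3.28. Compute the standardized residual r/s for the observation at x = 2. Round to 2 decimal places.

-1.83

ŷ = -16 + 2.1·2 = -11.8
r = -17.8 − (-11.8) = -6
r/s = -6 / 3.28 = -1.83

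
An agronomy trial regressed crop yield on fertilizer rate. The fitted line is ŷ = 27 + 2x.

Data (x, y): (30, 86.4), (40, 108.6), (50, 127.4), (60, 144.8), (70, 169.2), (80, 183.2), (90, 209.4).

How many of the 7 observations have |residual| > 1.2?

5

x=30: ŷ = 27 + 2·30 = 87; r = 86.4 − 87 = -0.6
x=40: ŷ = 27 + 2·40 = 107; r = 108.6 − 107 = 1.6
x=50: ŷ = 27 + 2·50 = 127; r = 127.4 − 127 = 0.4
x=60: ŷ = 27 + 2·60 = 147; r = 144.8 − 147 = -2.2
x=70: ŷ = 27 + 2·70 = 167; r = 169.2 − 167 = 2.2
x=80: ŷ = 27 + 2·80 = 187; r = 183.2 − 187 = -3.8
x=90: ŷ = 27 + 2·90 = 207; r = 209.4 − 207 = 2.4
|r| > 1.2: x=40 (|r|=1.6), x=60 (|r|=2.2), x=70 (|r|=2.2), x=80 (|r|=3.8), x=90 (|r|=2.4) → 5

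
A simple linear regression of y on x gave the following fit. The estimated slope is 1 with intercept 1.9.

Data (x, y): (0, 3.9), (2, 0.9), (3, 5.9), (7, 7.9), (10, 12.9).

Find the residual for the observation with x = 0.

ŷ = 1.9 + 0 = 1.9
e = 3.9 − 1.9 = 2

e = 2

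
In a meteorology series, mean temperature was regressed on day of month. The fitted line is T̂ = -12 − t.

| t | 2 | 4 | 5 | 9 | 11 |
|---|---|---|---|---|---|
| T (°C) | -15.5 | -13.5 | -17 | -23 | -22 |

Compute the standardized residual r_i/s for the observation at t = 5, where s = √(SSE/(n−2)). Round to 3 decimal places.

0.000

t=2: T̂ = -12 − 2 = -14; r = -15.5 − (-14) = -1.5
t=4: T̂ = -12 − 4 = -16; r = -13.5 − (-16) = 2.5
t=5: T̂ = -12 − 5 = -17; r = -17 − (-17) = 0
t=9: T̂ = -12 − 9 = -21; r = -23 − (-21) = -2
t=11: T̂ = -12 − 11 = -23; r = -22 − (-23) = 1
SSE = 2.25 + 6.25 + 0 + 4 + 1 = 13.5
s = √(13.5/3) = 2.12132
r/s = 0 / 2.12132 = 0.000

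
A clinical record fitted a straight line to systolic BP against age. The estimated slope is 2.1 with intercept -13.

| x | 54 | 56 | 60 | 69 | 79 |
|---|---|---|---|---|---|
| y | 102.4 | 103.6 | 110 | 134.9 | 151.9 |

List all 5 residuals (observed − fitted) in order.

2, -1, -3, 3, -1

x=54: ŷ = -13 + 2.1·54 = 100.4; e = 102.4 − 100.4 = 2
x=56: ŷ = -13 + 2.1·56 = 104.6; e = 103.6 − 104.6 = -1
x=60: ŷ = -13 + 2.1·60 = 113; e = 110 − 113 = -3
x=69: ŷ = -13 + 2.1·69 = 131.9; e = 134.9 − 131.9 = 3
x=79: ŷ = -13 + 2.1·79 = 152.9; e = 151.9 − 152.9 = -1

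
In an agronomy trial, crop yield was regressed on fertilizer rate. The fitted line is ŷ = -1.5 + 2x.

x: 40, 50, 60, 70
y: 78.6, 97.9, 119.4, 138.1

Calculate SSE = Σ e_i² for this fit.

SSE = 1.34

x=40: ŷ = -1.5 + 2·40 = 78.5; e = 78.6 − 78.5 = 0.1
x=50: ŷ = -1.5 + 2·50 = 98.5; e = 97.9 − 98.5 = -0.6
x=60: ŷ = -1.5 + 2·60 = 118.5; e = 119.4 − 118.5 = 0.9
x=70: ŷ = -1.5 + 2·70 = 138.5; e = 138.1 − 138.5 = -0.4
SSE = 0.01 + 0.36 + 0.81 + 0.16 = 1.34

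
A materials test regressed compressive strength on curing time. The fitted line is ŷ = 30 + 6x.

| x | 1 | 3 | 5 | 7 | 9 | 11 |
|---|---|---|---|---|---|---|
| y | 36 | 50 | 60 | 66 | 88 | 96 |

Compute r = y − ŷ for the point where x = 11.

ŷ = 30 + 6·11 = 96
r = 96 − 96 = 0

r = 0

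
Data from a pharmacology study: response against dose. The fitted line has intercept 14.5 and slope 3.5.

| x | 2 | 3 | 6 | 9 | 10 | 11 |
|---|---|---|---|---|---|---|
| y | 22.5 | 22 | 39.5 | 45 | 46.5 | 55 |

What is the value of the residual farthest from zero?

x=2: ŷ = 14.5 + 3.5·2 = 21.5; r = 22.5 − 21.5 = 1
x=3: ŷ = 14.5 + 3.5·3 = 25; r = 22 − 25 = -3
x=6: ŷ = 14.5 + 3.5·6 = 35.5; r = 39.5 − 35.5 = 4
x=9: ŷ = 14.5 + 3.5·9 = 46; r = 45 − 46 = -1
x=10: ŷ = 14.5 + 3.5·10 = 49.5; r = 46.5 − 49.5 = -3
x=11: ŷ = 14.5 + 3.5·11 = 53; r = 55 − 53 = 2
Largest |r| is 4 at x = 6, residual 4.

r = 4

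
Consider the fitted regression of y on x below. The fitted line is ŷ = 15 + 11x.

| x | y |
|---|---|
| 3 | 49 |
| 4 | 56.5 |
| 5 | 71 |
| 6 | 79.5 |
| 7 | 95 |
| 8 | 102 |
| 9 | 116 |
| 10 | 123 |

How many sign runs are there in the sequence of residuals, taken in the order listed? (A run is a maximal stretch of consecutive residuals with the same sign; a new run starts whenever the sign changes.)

x=3: ŷ = 15 + 11·3 = 48; e = 49 − 48 = 1
x=4: ŷ = 15 + 11·4 = 59; e = 56.5 − 59 = -2.5
x=5: ŷ = 15 + 11·5 = 70; e = 71 − 70 = 1
x=6: ŷ = 15 + 11·6 = 81; e = 79.5 − 81 = -1.5
x=7: ŷ = 15 + 11·7 = 92; e = 95 − 92 = 3
x=8: ŷ = 15 + 11·8 = 103; e = 102 − 103 = -1
x=9: ŷ = 15 + 11·9 = 114; e = 116 − 114 = 2
x=10: ŷ = 15 + 11·10 = 125; e = 123 − 125 = -2
Signs: + − + − + − + −
Runs: +×1, −×1, +×1, −×1, +×1, −×1, +×1, −×1 → 8

8 runs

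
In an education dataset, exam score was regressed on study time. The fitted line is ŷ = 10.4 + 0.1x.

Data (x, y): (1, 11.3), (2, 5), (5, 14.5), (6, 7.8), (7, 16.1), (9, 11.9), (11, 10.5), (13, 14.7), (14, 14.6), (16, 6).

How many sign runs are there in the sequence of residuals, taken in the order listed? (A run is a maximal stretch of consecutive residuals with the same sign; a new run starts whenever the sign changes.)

x=1: ŷ = 10.4 + 0.1·1 = 10.5; e = 11.3 − 10.5 = 0.8
x=2: ŷ = 10.4 + 0.1·2 = 10.6; e = 5 − 10.6 = -5.6
x=5: ŷ = 10.4 + 0.1·5 = 10.9; e = 14.5 − 10.9 = 3.6
x=6: ŷ = 10.4 + 0.1·6 = 11; e = 7.8 − 11 = -3.2
x=7: ŷ = 10.4 + 0.1·7 = 11.1; e = 16.1 − 11.1 = 5
x=9: ŷ = 10.4 + 0.1·9 = 11.3; e = 11.9 − 11.3 = 0.6
x=11: ŷ = 10.4 + 0.1·11 = 11.5; e = 10.5 − 11.5 = -1
x=13: ŷ = 10.4 + 0.1·13 = 11.7; e = 14.7 − 11.7 = 3
x=14: ŷ = 10.4 + 0.1·14 = 11.8; e = 14.6 − 11.8 = 2.8
x=16: ŷ = 10.4 + 0.1·16 = 12; e = 6 − 12 = -6
Signs: + − + − + + − + + −
Runs: +×1, −×1, +×1, −×1, +×2, −×1, +×2, −×1 → 8

8 runs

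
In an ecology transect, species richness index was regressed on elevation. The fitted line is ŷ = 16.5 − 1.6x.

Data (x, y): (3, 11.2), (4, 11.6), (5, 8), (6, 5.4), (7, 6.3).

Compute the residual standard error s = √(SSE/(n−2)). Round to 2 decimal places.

s = 1.41

x=3: ŷ = 16.5 − 1.6·3 = 11.7; e = 11.2 − 11.7 = -0.5
x=4: ŷ = 16.5 − 1.6·4 = 10.1; e = 11.6 − 10.1 = 1.5
x=5: ŷ = 16.5 − 1.6·5 = 8.5; e = 8 − 8.5 = -0.5
x=6: ŷ = 16.5 − 1.6·6 = 6.9; e = 5.4 − 6.9 = -1.5
x=7: ŷ = 16.5 − 1.6·7 = 5.3; e = 6.3 − 5.3 = 1
SSE = 0.25 + 2.25 + 0.25 + 2.25 + 1 = 6
s = √(6/3) = √2 ≈ 1.41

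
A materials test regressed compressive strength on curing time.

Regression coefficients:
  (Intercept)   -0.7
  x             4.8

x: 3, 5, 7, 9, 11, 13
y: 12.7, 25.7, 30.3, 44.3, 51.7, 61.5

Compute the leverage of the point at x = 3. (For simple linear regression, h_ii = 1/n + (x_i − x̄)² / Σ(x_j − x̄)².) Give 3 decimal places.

x̄ = (3 + 5 + 7 + 9 + 11 + 13)/6 = 8
Σ(x − x̄)² = 25 + 9 + 1 + 1 + 9 + 25 = 70
h = 1/6 + (-5)²/70 = 0.166667 + 0.357143 = 0.524

h = 0.524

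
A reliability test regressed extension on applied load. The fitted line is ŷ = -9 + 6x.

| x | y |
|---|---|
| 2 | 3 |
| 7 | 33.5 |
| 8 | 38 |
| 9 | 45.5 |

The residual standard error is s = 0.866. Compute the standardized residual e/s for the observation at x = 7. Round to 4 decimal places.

0.5774

ŷ = -9 + 6·7 = 33
e = 33.5 − 33 = 0.5
e/s = 0.5 / 0.866 = 0.5774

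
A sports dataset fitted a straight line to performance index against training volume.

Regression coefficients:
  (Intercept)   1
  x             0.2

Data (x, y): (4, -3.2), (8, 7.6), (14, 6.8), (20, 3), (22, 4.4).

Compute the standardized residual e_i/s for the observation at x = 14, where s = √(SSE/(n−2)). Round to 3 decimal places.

0.650

x=4: ŷ = 1 + 0.2·4 = 1.8; e = -3.2 − 1.8 = -5
x=8: ŷ = 1 + 0.2·8 = 2.6; e = 7.6 − 2.6 = 5
x=14: ŷ = 1 + 0.2·14 = 3.8; e = 6.8 − 3.8 = 3
x=20: ŷ = 1 + 0.2·20 = 5; e = 3 − 5 = -2
x=22: ŷ = 1 + 0.2·22 = 5.4; e = 4.4 − 5.4 = -1
SSE = 25 + 25 + 9 + 4 + 1 = 64
s = √(64/3) = 4.6188
e/s = 3 / 4.6188 = 0.650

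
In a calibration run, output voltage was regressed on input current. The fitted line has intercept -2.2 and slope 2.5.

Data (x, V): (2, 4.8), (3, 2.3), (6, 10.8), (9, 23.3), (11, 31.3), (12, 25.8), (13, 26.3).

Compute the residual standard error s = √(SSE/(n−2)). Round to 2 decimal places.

x=2: ŷ = -2.2 + 2.5·2 = 2.8; e = 4.8 − 2.8 = 2
x=3: ŷ = -2.2 + 2.5·3 = 5.3; e = 2.3 − 5.3 = -3
x=6: ŷ = -2.2 + 2.5·6 = 12.8; e = 10.8 − 12.8 = -2
x=9: ŷ = -2.2 + 2.5·9 = 20.3; e = 23.3 − 20.3 = 3
x=11: ŷ = -2.2 + 2.5·11 = 25.3; e = 31.3 − 25.3 = 6
x=12: ŷ = -2.2 + 2.5·12 = 27.8; e = 25.8 − 27.8 = -2
x=13: ŷ = -2.2 + 2.5·13 = 30.3; e = 26.3 − 30.3 = -4
SSE = 4 + 9 + 4 + 9 + 36 + 4 + 16 = 82
s = √(82/5) = √16.4 ≈ 4.05

s = 4.05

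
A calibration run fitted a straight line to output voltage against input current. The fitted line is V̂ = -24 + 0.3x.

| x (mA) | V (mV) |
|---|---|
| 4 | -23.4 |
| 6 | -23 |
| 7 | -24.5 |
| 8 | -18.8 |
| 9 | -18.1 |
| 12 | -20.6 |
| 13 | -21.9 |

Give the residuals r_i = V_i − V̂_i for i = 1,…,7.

-0.6, -0.8, -2.6, 2.8, 3.2, -0.2, -1.8

x=4: V̂ = -24 + 0.3·4 = -22.8; r = -23.4 − (-22.8) = -0.6
x=6: V̂ = -24 + 0.3·6 = -22.2; r = -23 − (-22.2) = -0.8
x=7: V̂ = -24 + 0.3·7 = -21.9; r = -24.5 − (-21.9) = -2.6
x=8: V̂ = -24 + 0.3·8 = -21.6; r = -18.8 − (-21.6) = 2.8
x=9: V̂ = -24 + 0.3·9 = -21.3; r = -18.1 − (-21.3) = 3.2
x=12: V̂ = -24 + 0.3·12 = -20.4; r = -20.6 − (-20.4) = -0.2
x=13: V̂ = -24 + 0.3·13 = -20.1; r = -21.9 − (-20.1) = -1.8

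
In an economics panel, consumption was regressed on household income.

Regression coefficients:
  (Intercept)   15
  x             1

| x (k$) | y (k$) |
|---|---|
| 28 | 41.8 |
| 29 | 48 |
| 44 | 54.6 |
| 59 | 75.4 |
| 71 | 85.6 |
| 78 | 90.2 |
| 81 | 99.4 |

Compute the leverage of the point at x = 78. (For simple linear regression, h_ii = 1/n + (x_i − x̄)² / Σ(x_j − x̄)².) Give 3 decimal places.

h = 0.308

x̄ = (28 + 29 + 44 + 59 + 71 + 78 + 81)/7 = 55.7143
Σ(x − x̄)² = 768.082 + 713.653 + 137.224 + 10.7959 + 233.653 + 496.653 + 639.367 = 2999.43
h = 1/7 + (22.2857)²/2999.43 = 0.142857 + 0.165583 = 0.308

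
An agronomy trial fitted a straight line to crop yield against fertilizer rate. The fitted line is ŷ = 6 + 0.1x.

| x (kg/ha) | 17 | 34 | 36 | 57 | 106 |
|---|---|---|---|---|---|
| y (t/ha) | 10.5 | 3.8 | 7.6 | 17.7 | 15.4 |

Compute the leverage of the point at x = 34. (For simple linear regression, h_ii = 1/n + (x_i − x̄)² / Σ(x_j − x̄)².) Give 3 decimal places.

h = 0.254

x̄ = (17 + 34 + 36 + 57 + 106)/5 = 50
Σ(x − x̄)² = 1089 + 256 + 196 + 49 + 3136 = 4726
h = 1/5 + (-16)²/4726 = 0.2 + 0.0541684 = 0.254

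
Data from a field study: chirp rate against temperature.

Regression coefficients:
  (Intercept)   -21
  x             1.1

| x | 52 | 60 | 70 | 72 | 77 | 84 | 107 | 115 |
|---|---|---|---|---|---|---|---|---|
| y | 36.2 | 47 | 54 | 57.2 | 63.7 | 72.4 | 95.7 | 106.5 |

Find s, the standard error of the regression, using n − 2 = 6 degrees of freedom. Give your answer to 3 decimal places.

x=52: ŷ = -21 + 1.1·52 = 36.2; e = 36.2 − 36.2 = 0
x=60: ŷ = -21 + 1.1·60 = 45; e = 47 − 45 = 2
x=70: ŷ = -21 + 1.1·70 = 56; e = 54 − 56 = -2
x=72: ŷ = -21 + 1.1·72 = 58.2; e = 57.2 − 58.2 = -1
x=77: ŷ = -21 + 1.1·77 = 63.7; e = 63.7 − 63.7 = 0
x=84: ŷ = -21 + 1.1·84 = 71.4; e = 72.4 − 71.4 = 1
x=107: ŷ = -21 + 1.1·107 = 96.7; e = 95.7 − 96.7 = -1
x=115: ŷ = -21 + 1.1·115 = 105.5; e = 106.5 − 105.5 = 1
SSE = 0 + 4 + 4 + 1 + 0 + 1 + 1 + 1 = 12
s = √(12/6) = √2 ≈ 1.414

s = 1.414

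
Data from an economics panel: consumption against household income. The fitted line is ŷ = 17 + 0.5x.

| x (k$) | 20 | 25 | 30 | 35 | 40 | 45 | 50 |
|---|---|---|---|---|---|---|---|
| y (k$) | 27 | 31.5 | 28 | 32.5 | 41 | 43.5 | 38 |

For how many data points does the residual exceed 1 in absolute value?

x=20: ŷ = 17 + 0.5·20 = 27; e = 27 − 27 = 0
x=25: ŷ = 17 + 0.5·25 = 29.5; e = 31.5 − 29.5 = 2
x=30: ŷ = 17 + 0.5·30 = 32; e = 28 − 32 = -4
x=35: ŷ = 17 + 0.5·35 = 34.5; e = 32.5 − 34.5 = -2
x=40: ŷ = 17 + 0.5·40 = 37; e = 41 − 37 = 4
x=45: ŷ = 17 + 0.5·45 = 39.5; e = 43.5 − 39.5 = 4
x=50: ŷ = 17 + 0.5·50 = 42; e = 38 − 42 = -4
|e| > 1: x=25 (|e|=2), x=30 (|e|=4), x=35 (|e|=2), x=40 (|e|=4), x=45 (|e|=4), x=50 (|e|=4) → 6

6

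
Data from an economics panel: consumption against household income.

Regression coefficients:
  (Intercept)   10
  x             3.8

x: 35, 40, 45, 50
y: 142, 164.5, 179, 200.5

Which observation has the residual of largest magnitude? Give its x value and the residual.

x = 40, r = 2.5

x=35: ŷ = 10 + 3.8·35 = 143; r = 142 − 143 = -1
x=40: ŷ = 10 + 3.8·40 = 162; r = 164.5 − 162 = 2.5
x=45: ŷ = 10 + 3.8·45 = 181; r = 179 − 181 = -2
x=50: ŷ = 10 + 3.8·50 = 200; r = 200.5 − 200 = 0.5
Largest |r| is 2.5 at x = 40, residual 2.5.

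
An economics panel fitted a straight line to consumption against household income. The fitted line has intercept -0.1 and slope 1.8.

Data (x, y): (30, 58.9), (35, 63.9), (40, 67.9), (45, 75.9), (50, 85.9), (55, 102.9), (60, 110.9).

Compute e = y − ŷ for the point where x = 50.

ŷ = -0.1 + 1.8·50 = 89.9
e = 85.9 − 89.9 = -4

e = -4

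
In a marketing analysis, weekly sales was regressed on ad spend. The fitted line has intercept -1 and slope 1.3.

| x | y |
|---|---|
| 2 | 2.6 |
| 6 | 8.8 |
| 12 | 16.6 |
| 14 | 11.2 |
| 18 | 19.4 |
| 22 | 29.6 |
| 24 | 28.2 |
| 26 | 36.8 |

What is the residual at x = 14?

ŷ = -1 + 1.3·14 = 17.2
r = 11.2 − 17.2 = -6

r = -6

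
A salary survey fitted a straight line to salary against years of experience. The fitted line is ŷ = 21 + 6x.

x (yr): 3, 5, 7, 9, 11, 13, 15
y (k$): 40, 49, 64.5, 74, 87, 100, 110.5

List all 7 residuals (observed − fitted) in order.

1, -2, 1.5, -1, 0, 1, -0.5

x=3: ŷ = 21 + 6·3 = 39; r = 40 − 39 = 1
x=5: ŷ = 21 + 6·5 = 51; r = 49 − 51 = -2
x=7: ŷ = 21 + 6·7 = 63; r = 64.5 − 63 = 1.5
x=9: ŷ = 21 + 6·9 = 75; r = 74 − 75 = -1
x=11: ŷ = 21 + 6·11 = 87; r = 87 − 87 = 0
x=13: ŷ = 21 + 6·13 = 99; r = 100 − 99 = 1
x=15: ŷ = 21 + 6·15 = 111; r = 110.5 − 111 = -0.5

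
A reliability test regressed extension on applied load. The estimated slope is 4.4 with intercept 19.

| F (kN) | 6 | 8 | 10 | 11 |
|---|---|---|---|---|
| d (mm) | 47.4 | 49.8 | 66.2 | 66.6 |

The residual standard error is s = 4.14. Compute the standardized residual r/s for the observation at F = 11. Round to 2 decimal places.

-0.19

d̂ = 19 + 4.4·11 = 67.4
r = 66.6 − 67.4 = -0.8
r/s = -0.8 / 4.14 = -0.19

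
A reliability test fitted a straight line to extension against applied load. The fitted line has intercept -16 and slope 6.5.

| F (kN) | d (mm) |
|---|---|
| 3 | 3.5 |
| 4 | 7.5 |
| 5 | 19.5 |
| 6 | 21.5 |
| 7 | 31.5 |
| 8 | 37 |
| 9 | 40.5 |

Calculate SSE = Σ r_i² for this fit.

F=3: ŷ = -16 + 6.5·3 = 3.5; r = 3.5 − 3.5 = 0
F=4: ŷ = -16 + 6.5·4 = 10; r = 7.5 − 10 = -2.5
F=5: ŷ = -16 + 6.5·5 = 16.5; r = 19.5 − 16.5 = 3
F=6: ŷ = -16 + 6.5·6 = 23; r = 21.5 − 23 = -1.5
F=7: ŷ = -16 + 6.5·7 = 29.5; r = 31.5 − 29.5 = 2
F=8: ŷ = -16 + 6.5·8 = 36; r = 37 − 36 = 1
F=9: ŷ = -16 + 6.5·9 = 42.5; r = 40.5 − 42.5 = -2
SSE = 0 + 6.25 + 9 + 2.25 + 4 + 1 + 4 = 26.5

SSE = 26.5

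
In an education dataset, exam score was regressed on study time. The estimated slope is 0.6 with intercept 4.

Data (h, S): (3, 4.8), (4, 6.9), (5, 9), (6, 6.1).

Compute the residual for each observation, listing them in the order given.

-1, 0.5, 2, -1.5

h=3: Ŝ = 4 + 0.6·3 = 5.8; e = 4.8 − 5.8 = -1
h=4: Ŝ = 4 + 0.6·4 = 6.4; e = 6.9 − 6.4 = 0.5
h=5: Ŝ = 4 + 0.6·5 = 7; e = 9 − 7 = 2
h=6: Ŝ = 4 + 0.6·6 = 7.6; e = 6.1 − 7.6 = -1.5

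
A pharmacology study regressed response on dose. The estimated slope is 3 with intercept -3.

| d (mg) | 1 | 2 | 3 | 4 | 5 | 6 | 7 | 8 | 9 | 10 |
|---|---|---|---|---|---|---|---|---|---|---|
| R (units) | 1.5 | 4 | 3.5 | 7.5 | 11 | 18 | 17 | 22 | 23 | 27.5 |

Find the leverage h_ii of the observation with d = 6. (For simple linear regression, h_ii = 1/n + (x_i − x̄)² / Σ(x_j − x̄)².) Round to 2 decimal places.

h = 0.10

d̄ = (1 + 2 + 3 + 4 + 5 + 6 + 7 + 8 + 9 + 10)/10 = 5.5
Σ(d − d̄)² = 20.25 + 12.25 + 6.25 + 2.25 + 0.25 + 0.25 + 2.25 + 6.25 + 12.25 + 20.25 = 82.5
h = 1/10 + (0.5)²/82.5 = 0.1 + 0.0030303 = 0.10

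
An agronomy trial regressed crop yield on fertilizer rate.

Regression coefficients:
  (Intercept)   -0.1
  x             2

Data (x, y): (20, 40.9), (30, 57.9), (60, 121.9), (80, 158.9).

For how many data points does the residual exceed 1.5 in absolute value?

2

x=20: ŷ = -0.1 + 2·20 = 39.9; r = 40.9 − 39.9 = 1
x=30: ŷ = -0.1 + 2·30 = 59.9; r = 57.9 − 59.9 = -2
x=60: ŷ = -0.1 + 2·60 = 119.9; r = 121.9 − 119.9 = 2
x=80: ŷ = -0.1 + 2·80 = 159.9; r = 158.9 − 159.9 = -1
|r| > 1.5: x=30 (|r|=2), x=60 (|r|=2) → 2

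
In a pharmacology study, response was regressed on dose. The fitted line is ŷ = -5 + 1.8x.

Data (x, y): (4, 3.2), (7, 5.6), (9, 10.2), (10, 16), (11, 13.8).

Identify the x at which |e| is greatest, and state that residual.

x=4: ŷ = -5 + 1.8·4 = 2.2; e = 3.2 − 2.2 = 1
x=7: ŷ = -5 + 1.8·7 = 7.6; e = 5.6 − 7.6 = -2
x=9: ŷ = -5 + 1.8·9 = 11.2; e = 10.2 − 11.2 = -1
x=10: ŷ = -5 + 1.8·10 = 13; e = 16 − 13 = 3
x=11: ŷ = -5 + 1.8·11 = 14.8; e = 13.8 − 14.8 = -1
Largest |e| is 3 at x = 10, residual 3.

x = 10, e = 3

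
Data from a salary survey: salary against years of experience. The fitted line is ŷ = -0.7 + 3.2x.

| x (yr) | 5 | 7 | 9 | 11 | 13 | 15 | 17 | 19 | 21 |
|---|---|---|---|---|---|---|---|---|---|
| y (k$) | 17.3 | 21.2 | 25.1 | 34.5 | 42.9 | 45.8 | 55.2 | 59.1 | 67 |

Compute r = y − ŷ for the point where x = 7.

r = -0.5

ŷ = -0.7 + 3.2·7 = 21.7
r = 21.2 − 21.7 = -0.5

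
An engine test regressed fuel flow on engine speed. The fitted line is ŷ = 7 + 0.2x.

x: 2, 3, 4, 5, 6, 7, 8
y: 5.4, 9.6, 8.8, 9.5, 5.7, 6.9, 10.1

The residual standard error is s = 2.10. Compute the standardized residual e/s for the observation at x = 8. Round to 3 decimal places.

0.714

ŷ = 7 + 0.2·8 = 8.6
e = 10.1 − 8.6 = 1.5
e/s = 1.5 / 2.10 = 0.714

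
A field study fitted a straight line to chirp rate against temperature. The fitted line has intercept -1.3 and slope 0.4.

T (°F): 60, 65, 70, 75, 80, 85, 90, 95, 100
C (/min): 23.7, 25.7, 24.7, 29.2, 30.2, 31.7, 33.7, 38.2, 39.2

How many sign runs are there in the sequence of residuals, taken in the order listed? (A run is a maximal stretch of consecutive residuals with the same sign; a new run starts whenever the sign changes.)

5 runs

T=60: Ĉ = -1.3 + 0.4·60 = 22.7; e = 23.7 − 22.7 = 1
T=65: Ĉ = -1.3 + 0.4·65 = 24.7; e = 25.7 − 24.7 = 1
T=70: Ĉ = -1.3 + 0.4·70 = 26.7; e = 24.7 − 26.7 = -2
T=75: Ĉ = -1.3 + 0.4·75 = 28.7; e = 29.2 − 28.7 = 0.5
T=80: Ĉ = -1.3 + 0.4·80 = 30.7; e = 30.2 − 30.7 = -0.5
T=85: Ĉ = -1.3 + 0.4·85 = 32.7; e = 31.7 − 32.7 = -1
T=90: Ĉ = -1.3 + 0.4·90 = 34.7; e = 33.7 − 34.7 = -1
T=95: Ĉ = -1.3 + 0.4·95 = 36.7; e = 38.2 − 36.7 = 1.5
T=100: Ĉ = -1.3 + 0.4·100 = 38.7; e = 39.2 − 38.7 = 0.5
Signs: + + − + − − − + +
Runs: +×2, −×1, +×1, −×3, +×2 → 5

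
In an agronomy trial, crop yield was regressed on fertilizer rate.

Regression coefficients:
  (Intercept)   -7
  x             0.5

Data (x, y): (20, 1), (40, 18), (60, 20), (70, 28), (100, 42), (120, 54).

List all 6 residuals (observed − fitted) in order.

x=20: ŷ = -7 + 0.5·20 = 3; r = 1 − 3 = -2
x=40: ŷ = -7 + 0.5·40 = 13; r = 18 − 13 = 5
x=60: ŷ = -7 + 0.5·60 = 23; r = 20 − 23 = -3
x=70: ŷ = -7 + 0.5·70 = 28; r = 28 − 28 = 0
x=100: ŷ = -7 + 0.5·100 = 43; r = 42 − 43 = -1
x=120: ŷ = -7 + 0.5·120 = 53; r = 54 − 53 = 1

-2, 5, -3, 0, -1, 1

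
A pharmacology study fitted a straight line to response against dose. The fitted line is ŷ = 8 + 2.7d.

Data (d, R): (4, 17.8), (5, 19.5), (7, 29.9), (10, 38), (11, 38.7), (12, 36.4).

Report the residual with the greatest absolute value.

e = -4

d=4: ŷ = 8 + 2.7·4 = 18.8; e = 17.8 − 18.8 = -1
d=5: ŷ = 8 + 2.7·5 = 21.5; e = 19.5 − 21.5 = -2
d=7: ŷ = 8 + 2.7·7 = 26.9; e = 29.9 − 26.9 = 3
d=10: ŷ = 8 + 2.7·10 = 35; e = 38 − 35 = 3
d=11: ŷ = 8 + 2.7·11 = 37.7; e = 38.7 − 37.7 = 1
d=12: ŷ = 8 + 2.7·12 = 40.4; e = 36.4 − 40.4 = -4
Largest |e| is 4 at d = 12, residual -4.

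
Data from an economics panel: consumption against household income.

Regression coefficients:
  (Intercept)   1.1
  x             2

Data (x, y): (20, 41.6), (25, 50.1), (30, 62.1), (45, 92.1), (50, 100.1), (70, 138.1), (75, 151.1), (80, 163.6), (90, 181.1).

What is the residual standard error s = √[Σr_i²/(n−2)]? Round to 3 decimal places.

x=20: ŷ = 1.1 + 2·20 = 41.1; r = 41.6 − 41.1 = 0.5
x=25: ŷ = 1.1 + 2·25 = 51.1; r = 50.1 − 51.1 = -1
x=30: ŷ = 1.1 + 2·30 = 61.1; r = 62.1 − 61.1 = 1
x=45: ŷ = 1.1 + 2·45 = 91.1; r = 92.1 − 91.1 = 1
x=50: ŷ = 1.1 + 2·50 = 101.1; r = 100.1 − 101.1 = -1
x=70: ŷ = 1.1 + 2·70 = 141.1; r = 138.1 − 141.1 = -3
x=75: ŷ = 1.1 + 2·75 = 151.1; r = 151.1 − 151.1 = 0
x=80: ŷ = 1.1 + 2·80 = 161.1; r = 163.6 − 161.1 = 2.5
x=90: ŷ = 1.1 + 2·90 = 181.1; r = 181.1 − 181.1 = 0
SSE = 0.25 + 1 + 1 + 1 + 1 + 9 + 0 + 6.25 + 0 = 19.5
s = √(19.5/7) = √2.78571 ≈ 1.669

s = 1.669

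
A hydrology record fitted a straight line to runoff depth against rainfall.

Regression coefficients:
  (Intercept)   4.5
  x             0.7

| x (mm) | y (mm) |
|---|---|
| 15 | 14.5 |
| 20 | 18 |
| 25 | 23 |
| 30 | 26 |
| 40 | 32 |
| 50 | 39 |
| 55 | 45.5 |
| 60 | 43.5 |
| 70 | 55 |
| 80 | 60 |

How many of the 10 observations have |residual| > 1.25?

x=15: ŷ = 4.5 + 0.7·15 = 15; r = 14.5 − 15 = -0.5
x=20: ŷ = 4.5 + 0.7·20 = 18.5; r = 18 − 18.5 = -0.5
x=25: ŷ = 4.5 + 0.7·25 = 22; r = 23 − 22 = 1
x=30: ŷ = 4.5 + 0.7·30 = 25.5; r = 26 − 25.5 = 0.5
x=40: ŷ = 4.5 + 0.7·40 = 32.5; r = 32 − 32.5 = -0.5
x=50: ŷ = 4.5 + 0.7·50 = 39.5; r = 39 − 39.5 = -0.5
x=55: ŷ = 4.5 + 0.7·55 = 43; r = 45.5 − 43 = 2.5
x=60: ŷ = 4.5 + 0.7·60 = 46.5; r = 43.5 − 46.5 = -3
x=70: ŷ = 4.5 + 0.7·70 = 53.5; r = 55 − 53.5 = 1.5
x=80: ŷ = 4.5 + 0.7·80 = 60.5; r = 60 − 60.5 = -0.5
|r| > 1.25: x=55 (|r|=2.5), x=60 (|r|=3), x=70 (|r|=1.5) → 3

3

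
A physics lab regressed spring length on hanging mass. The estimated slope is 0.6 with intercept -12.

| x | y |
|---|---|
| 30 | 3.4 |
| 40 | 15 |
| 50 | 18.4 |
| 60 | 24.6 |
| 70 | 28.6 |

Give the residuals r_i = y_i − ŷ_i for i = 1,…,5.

-2.6, 3, 0.4, 0.6, -1.4

x=30: ŷ = -12 + 0.6·30 = 6; r = 3.4 − 6 = -2.6
x=40: ŷ = -12 + 0.6·40 = 12; r = 15 − 12 = 3
x=50: ŷ = -12 + 0.6·50 = 18; r = 18.4 − 18 = 0.4
x=60: ŷ = -12 + 0.6·60 = 24; r = 24.6 − 24 = 0.6
x=70: ŷ = -12 + 0.6·70 = 30; r = 28.6 − 30 = -1.4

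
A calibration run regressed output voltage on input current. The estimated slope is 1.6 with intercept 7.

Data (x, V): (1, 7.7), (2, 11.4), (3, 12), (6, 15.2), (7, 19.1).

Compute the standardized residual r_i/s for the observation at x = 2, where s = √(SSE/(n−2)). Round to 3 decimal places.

0.924

x=1: V̂ = 7 + 1.6·1 = 8.6; r = 7.7 − 8.6 = -0.9
x=2: V̂ = 7 + 1.6·2 = 10.2; r = 11.4 − 10.2 = 1.2
x=3: V̂ = 7 + 1.6·3 = 11.8; r = 12 − 11.8 = 0.2
x=6: V̂ = 7 + 1.6·6 = 16.6; r = 15.2 − 16.6 = -1.4
x=7: V̂ = 7 + 1.6·7 = 18.2; r = 19.1 − 18.2 = 0.9
SSE = 0.81 + 1.44 + 0.04 + 1.96 + 0.81 = 5.06
s = √(5.06/3) = 1.29872
r/s = 1.2 / 1.29872 = 0.924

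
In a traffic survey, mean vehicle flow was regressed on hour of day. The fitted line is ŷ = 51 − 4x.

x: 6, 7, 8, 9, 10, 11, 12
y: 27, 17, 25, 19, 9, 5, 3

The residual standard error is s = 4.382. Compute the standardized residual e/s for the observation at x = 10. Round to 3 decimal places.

-0.456

ŷ = 51 − 4·10 = 11
e = 9 − 11 = -2
e/s = -2 / 4.382 = -0.456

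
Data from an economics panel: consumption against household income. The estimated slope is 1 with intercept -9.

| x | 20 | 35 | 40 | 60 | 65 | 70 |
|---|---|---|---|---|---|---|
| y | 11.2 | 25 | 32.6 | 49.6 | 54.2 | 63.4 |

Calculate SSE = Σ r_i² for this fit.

x=20: ŷ = -9 + 20 = 11; r = 11.2 − 11 = 0.2
x=35: ŷ = -9 + 35 = 26; r = 25 − 26 = -1
x=40: ŷ = -9 + 40 = 31; r = 32.6 − 31 = 1.6
x=60: ŷ = -9 + 60 = 51; r = 49.6 − 51 = -1.4
x=65: ŷ = -9 + 65 = 56; r = 54.2 − 56 = -1.8
x=70: ŷ = -9 + 70 = 61; r = 63.4 − 61 = 2.4
SSE = 0.04 + 1 + 2.56 + 1.96 + 3.24 + 5.76 = 14.56

SSE = 14.56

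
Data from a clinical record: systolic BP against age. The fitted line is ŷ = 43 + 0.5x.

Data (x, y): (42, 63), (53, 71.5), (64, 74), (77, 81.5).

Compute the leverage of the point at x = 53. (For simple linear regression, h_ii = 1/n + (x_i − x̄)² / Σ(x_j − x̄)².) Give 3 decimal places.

x̄ = (42 + 53 + 64 + 77)/4 = 59
Σ(x − x̄)² = 289 + 36 + 25 + 324 = 674
h = 1/4 + (-6)²/674 = 0.25 + 0.0534125 = 0.303

h = 0.303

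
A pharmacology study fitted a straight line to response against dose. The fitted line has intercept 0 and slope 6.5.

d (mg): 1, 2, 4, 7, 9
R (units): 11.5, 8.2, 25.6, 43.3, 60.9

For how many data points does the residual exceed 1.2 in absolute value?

d=1: R̂ = 6.5·1 = 6.5; e = 11.5 − 6.5 = 5
d=2: R̂ = 6.5·2 = 13; e = 8.2 − 13 = -4.8
d=4: R̂ = 6.5·4 = 26; e = 25.6 − 26 = -0.4
d=7: R̂ = 6.5·7 = 45.5; e = 43.3 − 45.5 = -2.2
d=9: R̂ = 6.5·9 = 58.5; e = 60.9 − 58.5 = 2.4
|e| > 1.2: d=1 (|e|=5), d=2 (|e|=4.8), d=7 (|e|=2.2), d=9 (|e|=2.4) → 4

4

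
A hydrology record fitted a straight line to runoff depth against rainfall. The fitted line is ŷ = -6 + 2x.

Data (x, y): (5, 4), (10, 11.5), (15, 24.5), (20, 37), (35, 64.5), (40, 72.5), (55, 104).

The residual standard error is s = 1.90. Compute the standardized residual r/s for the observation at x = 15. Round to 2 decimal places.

ŷ = -6 + 2·15 = 24
r = 24.5 − 24 = 0.5
r/s = 0.5 / 1.90 = 0.26

0.26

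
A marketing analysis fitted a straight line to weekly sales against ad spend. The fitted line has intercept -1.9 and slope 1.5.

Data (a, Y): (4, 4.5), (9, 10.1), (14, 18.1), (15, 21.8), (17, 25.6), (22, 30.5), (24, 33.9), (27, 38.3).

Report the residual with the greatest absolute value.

a=4: ŷ = -1.9 + 1.5·4 = 4.1; e = 4.5 − 4.1 = 0.4
a=9: ŷ = -1.9 + 1.5·9 = 11.6; e = 10.1 − 11.6 = -1.5
a=14: ŷ = -1.9 + 1.5·14 = 19.1; e = 18.1 − 19.1 = -1
a=15: ŷ = -1.9 + 1.5·15 = 20.6; e = 21.8 − 20.6 = 1.2
a=17: ŷ = -1.9 + 1.5·17 = 23.6; e = 25.6 − 23.6 = 2
a=22: ŷ = -1.9 + 1.5·22 = 31.1; e = 30.5 − 31.1 = -0.6
a=24: ŷ = -1.9 + 1.5·24 = 34.1; e = 33.9 − 34.1 = -0.2
a=27: ŷ = -1.9 + 1.5·27 = 38.6; e = 38.3 − 38.6 = -0.3
Largest |e| is 2 at a = 17, residual 2.

e = 2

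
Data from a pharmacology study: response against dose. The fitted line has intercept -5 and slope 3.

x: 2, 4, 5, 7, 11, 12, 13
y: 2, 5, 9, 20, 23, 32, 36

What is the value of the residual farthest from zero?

x=2: ŷ = -5 + 3·2 = 1; e = 2 − 1 = 1
x=4: ŷ = -5 + 3·4 = 7; e = 5 − 7 = -2
x=5: ŷ = -5 + 3·5 = 10; e = 9 − 10 = -1
x=7: ŷ = -5 + 3·7 = 16; e = 20 − 16 = 4
x=11: ŷ = -5 + 3·11 = 28; e = 23 − 28 = -5
x=12: ŷ = -5 + 3·12 = 31; e = 32 − 31 = 1
x=13: ŷ = -5 + 3·13 = 34; e = 36 − 34 = 2
Largest |e| is 5 at x = 11, residual -5.

e = -5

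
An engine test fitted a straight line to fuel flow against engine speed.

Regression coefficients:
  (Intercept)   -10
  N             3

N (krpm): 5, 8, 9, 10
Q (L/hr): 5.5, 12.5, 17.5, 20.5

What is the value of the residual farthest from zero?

r = -1.5

N=5: ŷ = -10 + 3·5 = 5; r = 5.5 − 5 = 0.5
N=8: ŷ = -10 + 3·8 = 14; r = 12.5 − 14 = -1.5
N=9: ŷ = -10 + 3·9 = 17; r = 17.5 − 17 = 0.5
N=10: ŷ = -10 + 3·10 = 20; r = 20.5 − 20 = 0.5
Largest |r| is 1.5 at N = 8, residual -1.5.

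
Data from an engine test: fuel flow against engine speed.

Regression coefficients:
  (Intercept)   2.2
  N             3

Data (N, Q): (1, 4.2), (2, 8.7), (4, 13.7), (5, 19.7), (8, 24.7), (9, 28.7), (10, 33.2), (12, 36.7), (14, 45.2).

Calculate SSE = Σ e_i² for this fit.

SSE = 14.5

N=1: ŷ = 2.2 + 3·1 = 5.2; e = 4.2 − 5.2 = -1
N=2: ŷ = 2.2 + 3·2 = 8.2; e = 8.7 − 8.2 = 0.5
N=4: ŷ = 2.2 + 3·4 = 14.2; e = 13.7 − 14.2 = -0.5
N=5: ŷ = 2.2 + 3·5 = 17.2; e = 19.7 − 17.2 = 2.5
N=8: ŷ = 2.2 + 3·8 = 26.2; e = 24.7 − 26.2 = -1.5
N=9: ŷ = 2.2 + 3·9 = 29.2; e = 28.7 − 29.2 = -0.5
N=10: ŷ = 2.2 + 3·10 = 32.2; e = 33.2 − 32.2 = 1
N=12: ŷ = 2.2 + 3·12 = 38.2; e = 36.7 − 38.2 = -1.5
N=14: ŷ = 2.2 + 3·14 = 44.2; e = 45.2 − 44.2 = 1
SSE = 1 + 0.25 + 0.25 + 6.25 + 2.25 + 0.25 + 1 + 2.25 + 1 = 14.5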